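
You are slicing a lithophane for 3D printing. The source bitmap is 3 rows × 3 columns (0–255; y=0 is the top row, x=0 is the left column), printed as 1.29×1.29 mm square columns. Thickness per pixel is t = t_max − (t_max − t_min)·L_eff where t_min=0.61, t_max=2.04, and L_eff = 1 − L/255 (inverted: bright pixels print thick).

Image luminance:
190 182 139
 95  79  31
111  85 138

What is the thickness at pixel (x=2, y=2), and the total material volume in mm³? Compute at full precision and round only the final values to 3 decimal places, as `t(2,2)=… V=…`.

t(2,2)=1.384 V=18.935

span = t_max - t_min = 2.04 - 0.61 = 1.430
L(2,2) = 138, L_eff = 1 - 138/255 = 0.458824 (inverted)
t(2,2) = 2.04 - 1.430·0.458824 = 1.384
Σt over all 3·3 pixels = 19343/1700 ≈ 11.3782353
V = pitch²·Σt = 1.29²·19343/1700 = 18.935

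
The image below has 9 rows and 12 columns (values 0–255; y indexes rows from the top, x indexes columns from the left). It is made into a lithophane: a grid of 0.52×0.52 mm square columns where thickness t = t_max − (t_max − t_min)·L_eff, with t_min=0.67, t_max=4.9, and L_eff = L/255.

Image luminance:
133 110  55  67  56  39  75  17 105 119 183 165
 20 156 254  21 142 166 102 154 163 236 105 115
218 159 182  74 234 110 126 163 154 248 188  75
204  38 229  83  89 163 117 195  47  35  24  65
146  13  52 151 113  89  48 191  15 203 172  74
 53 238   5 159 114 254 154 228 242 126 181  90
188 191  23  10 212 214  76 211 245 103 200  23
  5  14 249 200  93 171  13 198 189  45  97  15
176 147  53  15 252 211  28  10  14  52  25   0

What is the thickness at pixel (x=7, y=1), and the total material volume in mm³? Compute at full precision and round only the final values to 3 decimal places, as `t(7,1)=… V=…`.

t(7,1)=2.345 V=84.529

span = t_max - t_min = 4.9 - 0.67 = 4.230
L(7,1) = 154, L_eff = 154/255 = 0.603922
t(7,1) = 4.9 - 4.230·0.603922 = 2.345
Σt over all 9·12 pixels = 2657163/8500 ≈ 312.6074118
V = pitch²·Σt = 0.52²·2657163/8500 = 84.529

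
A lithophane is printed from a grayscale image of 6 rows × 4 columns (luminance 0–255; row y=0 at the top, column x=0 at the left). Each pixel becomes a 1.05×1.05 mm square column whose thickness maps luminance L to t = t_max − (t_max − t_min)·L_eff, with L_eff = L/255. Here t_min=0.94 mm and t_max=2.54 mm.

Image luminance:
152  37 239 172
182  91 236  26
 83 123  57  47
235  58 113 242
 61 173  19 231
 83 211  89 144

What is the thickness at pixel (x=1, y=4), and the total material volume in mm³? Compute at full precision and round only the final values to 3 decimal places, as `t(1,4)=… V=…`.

t(1,4)=1.455 V=45.736

span = t_max - t_min = 2.54 - 0.94 = 1.600
L(1,4) = 173, L_eff = 173/255 = 0.678431
t(1,4) = 2.54 - 1.600·0.678431 = 1.455
Σt over all 6·4 pixels = 52892/1275 ≈ 41.4839216
V = pitch²·Σt = 1.05²·52892/1275 = 45.736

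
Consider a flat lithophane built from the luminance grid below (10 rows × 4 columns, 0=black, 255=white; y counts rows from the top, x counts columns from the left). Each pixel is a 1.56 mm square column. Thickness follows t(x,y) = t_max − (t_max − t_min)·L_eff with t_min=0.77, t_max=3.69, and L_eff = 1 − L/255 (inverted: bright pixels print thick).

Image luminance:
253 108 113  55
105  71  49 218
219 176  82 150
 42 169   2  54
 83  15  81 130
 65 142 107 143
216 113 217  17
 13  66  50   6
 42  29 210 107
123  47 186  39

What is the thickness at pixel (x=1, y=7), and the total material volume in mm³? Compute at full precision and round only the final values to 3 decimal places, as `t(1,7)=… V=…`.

t(1,7)=1.526 V=189.572

span = t_max - t_min = 3.69 - 0.77 = 2.920
L(1,7) = 66, L_eff = 1 - 66/255 = 0.741176 (inverted)
t(1,7) = 3.69 - 2.920·0.741176 = 1.526
Σt over all 10·4 pixels = 165533/2125 ≈ 77.8978824
V = pitch²·Σt = 1.56²·165533/2125 = 189.572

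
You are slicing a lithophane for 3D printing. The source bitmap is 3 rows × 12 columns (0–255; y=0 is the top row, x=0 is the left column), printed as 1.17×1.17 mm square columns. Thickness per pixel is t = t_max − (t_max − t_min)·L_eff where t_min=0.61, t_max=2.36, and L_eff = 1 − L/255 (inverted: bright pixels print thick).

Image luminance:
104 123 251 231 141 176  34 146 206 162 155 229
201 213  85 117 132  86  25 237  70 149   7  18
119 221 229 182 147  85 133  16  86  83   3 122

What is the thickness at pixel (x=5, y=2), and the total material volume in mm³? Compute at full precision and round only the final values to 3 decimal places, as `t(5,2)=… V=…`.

t(5,2)=1.193 V=74.440

span = t_max - t_min = 2.36 - 0.61 = 1.750
L(5,2) = 85, L_eff = 1 - 85/255 = 0.666667 (inverted)
t(5,2) = 2.36 - 1.750·0.666667 = 1.193
Σt over all 3·12 pixels = 69334/1275 ≈ 54.3796078
V = pitch²·Σt = 1.17²·69334/1275 = 74.440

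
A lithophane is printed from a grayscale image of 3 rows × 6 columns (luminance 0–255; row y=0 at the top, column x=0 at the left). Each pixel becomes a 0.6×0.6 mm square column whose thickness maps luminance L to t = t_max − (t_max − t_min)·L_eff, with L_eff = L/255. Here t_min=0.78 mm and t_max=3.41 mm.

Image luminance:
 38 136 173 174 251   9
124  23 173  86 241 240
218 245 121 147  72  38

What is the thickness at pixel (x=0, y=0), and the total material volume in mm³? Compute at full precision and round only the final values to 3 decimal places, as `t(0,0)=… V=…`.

span = t_max - t_min = 3.41 - 0.78 = 2.630
L(0,0) = 38, L_eff = 38/255 = 0.149020
t(0,0) = 3.41 - 2.630·0.149020 = 3.018
Σt over all 3·6 pixels = 905323/25500 ≈ 35.5028627
V = pitch²·Σt = 0.6²·905323/25500 = 12.781

t(0,0)=3.018 V=12.781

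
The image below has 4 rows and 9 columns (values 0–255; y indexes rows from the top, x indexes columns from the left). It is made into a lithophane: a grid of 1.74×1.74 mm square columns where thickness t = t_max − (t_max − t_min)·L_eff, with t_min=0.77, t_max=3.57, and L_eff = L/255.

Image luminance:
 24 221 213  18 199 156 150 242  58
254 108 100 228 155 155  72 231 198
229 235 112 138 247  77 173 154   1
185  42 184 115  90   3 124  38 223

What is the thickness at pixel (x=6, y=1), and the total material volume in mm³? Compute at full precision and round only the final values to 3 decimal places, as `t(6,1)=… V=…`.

t(6,1)=2.779 V=217.833

span = t_max - t_min = 3.57 - 0.77 = 2.800
L(6,1) = 72, L_eff = 72/255 = 0.282353
t(6,1) = 3.57 - 2.800·0.282353 = 2.779
Σt over all 4·9 pixels = 18347/255 ≈ 71.9490196
V = pitch²·Σt = 1.74²·18347/255 = 217.833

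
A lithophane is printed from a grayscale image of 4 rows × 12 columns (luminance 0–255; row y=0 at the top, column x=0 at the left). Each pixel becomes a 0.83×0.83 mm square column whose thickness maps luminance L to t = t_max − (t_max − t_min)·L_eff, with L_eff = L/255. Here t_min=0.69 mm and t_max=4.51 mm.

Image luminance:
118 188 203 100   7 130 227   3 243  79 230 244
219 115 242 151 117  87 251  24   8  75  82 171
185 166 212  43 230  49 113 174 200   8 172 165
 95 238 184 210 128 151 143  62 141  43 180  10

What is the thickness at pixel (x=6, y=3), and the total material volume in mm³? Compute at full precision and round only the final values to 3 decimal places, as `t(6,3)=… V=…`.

span = t_max - t_min = 4.51 - 0.69 = 3.820
L(6,3) = 143, L_eff = 143/255 = 0.560784
t(6,3) = 4.51 - 3.820·0.560784 = 2.368
Σt over all 4·12 pixels = 748232/6375 ≈ 117.3697255
V = pitch²·Σt = 0.83²·748232/6375 = 80.856

t(6,3)=2.368 V=80.856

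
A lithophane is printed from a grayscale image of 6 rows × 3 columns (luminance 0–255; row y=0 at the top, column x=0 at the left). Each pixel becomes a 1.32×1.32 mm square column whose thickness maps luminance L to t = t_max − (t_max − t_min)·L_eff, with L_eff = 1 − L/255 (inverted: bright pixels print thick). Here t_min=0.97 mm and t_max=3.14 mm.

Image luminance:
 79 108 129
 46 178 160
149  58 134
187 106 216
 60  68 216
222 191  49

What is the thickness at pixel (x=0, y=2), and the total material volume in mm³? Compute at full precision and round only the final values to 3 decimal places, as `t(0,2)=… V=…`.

t(0,2)=2.238 V=65.356

span = t_max - t_min = 3.14 - 0.97 = 2.170
L(0,2) = 149, L_eff = 1 - 149/255 = 0.415686 (inverted)
t(0,2) = 3.14 - 2.170·0.415686 = 2.238
Σt over all 6·3 pixels = 478241/12750 ≈ 37.5090980
V = pitch²·Σt = 1.32²·478241/12750 = 65.356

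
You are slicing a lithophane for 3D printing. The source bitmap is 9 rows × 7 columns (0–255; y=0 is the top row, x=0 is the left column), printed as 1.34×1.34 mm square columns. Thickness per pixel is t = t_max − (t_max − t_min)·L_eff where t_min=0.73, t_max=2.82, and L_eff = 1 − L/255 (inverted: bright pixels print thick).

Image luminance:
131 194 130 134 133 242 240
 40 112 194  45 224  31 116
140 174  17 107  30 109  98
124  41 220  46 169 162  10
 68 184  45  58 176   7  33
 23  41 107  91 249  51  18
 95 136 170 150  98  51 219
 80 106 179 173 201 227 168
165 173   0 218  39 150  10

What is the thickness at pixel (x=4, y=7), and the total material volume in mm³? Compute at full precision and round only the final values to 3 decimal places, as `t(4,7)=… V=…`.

span = t_max - t_min = 2.82 - 0.73 = 2.090
L(4,7) = 201, L_eff = 1 - 201/255 = 0.211765 (inverted)
t(4,7) = 2.82 - 2.090·0.211765 = 2.377
Σt over all 9·7 pixels = 2713493/25500 ≈ 106.4114902
V = pitch²·Σt = 1.34²·2713493/25500 = 191.072

t(4,7)=2.377 V=191.072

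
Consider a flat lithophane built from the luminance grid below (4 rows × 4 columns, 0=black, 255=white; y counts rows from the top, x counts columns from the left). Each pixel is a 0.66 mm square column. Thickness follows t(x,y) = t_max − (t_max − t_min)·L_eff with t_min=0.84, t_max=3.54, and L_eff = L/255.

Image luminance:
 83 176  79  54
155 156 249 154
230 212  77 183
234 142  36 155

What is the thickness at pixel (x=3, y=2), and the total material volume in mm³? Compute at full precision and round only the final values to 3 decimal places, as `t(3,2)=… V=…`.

t(3,2)=1.602 V=13.718

span = t_max - t_min = 3.54 - 0.84 = 2.700
L(3,2) = 183, L_eff = 183/255 = 0.717647
t(3,2) = 3.54 - 2.700·0.717647 = 1.602
Σt over all 4·4 pixels = 26769/850 ≈ 31.4929412
V = pitch²·Σt = 0.66²·26769/850 = 13.718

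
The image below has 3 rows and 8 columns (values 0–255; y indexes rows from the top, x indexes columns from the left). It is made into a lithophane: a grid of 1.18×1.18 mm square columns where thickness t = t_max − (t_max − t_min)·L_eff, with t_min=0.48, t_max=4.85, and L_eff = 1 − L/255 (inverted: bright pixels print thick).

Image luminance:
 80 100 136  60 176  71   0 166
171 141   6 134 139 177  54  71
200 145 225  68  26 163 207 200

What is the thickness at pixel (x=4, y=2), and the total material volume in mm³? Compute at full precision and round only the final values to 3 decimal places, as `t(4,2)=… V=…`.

t(4,2)=0.926 V=85.622

span = t_max - t_min = 4.85 - 0.48 = 4.370
L(4,2) = 26, L_eff = 1 - 26/255 = 0.898039 (inverted)
t(4,2) = 4.85 - 4.370·0.898039 = 0.926
Σt over all 3·8 pixels = 130671/2125 ≈ 61.4922353
V = pitch²·Σt = 1.18²·130671/2125 = 85.622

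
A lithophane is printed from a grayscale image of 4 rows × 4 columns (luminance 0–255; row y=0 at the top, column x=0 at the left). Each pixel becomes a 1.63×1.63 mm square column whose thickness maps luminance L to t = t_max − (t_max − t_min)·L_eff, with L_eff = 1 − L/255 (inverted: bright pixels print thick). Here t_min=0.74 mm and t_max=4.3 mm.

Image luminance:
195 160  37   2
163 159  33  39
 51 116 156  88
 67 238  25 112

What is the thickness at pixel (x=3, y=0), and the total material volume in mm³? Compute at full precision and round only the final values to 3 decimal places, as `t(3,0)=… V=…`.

t(3,0)=0.768 V=92.326

span = t_max - t_min = 4.3 - 0.74 = 3.560
L(3,0) = 2, L_eff = 1 - 2/255 = 0.992157 (inverted)
t(3,0) = 4.3 - 3.560·0.992157 = 0.768
Σt over all 4·4 pixels = 73843/2125 ≈ 34.7496471
V = pitch²·Σt = 1.63²·73843/2125 = 92.326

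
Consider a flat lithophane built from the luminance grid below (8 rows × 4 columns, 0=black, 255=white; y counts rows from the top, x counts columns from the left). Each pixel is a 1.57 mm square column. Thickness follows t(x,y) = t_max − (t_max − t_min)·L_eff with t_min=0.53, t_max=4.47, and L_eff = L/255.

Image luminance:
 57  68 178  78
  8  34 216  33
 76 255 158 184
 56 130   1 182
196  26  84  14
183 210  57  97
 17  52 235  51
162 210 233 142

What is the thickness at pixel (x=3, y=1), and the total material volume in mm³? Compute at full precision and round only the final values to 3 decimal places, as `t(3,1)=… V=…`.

t(3,1)=3.960 V=212.312

span = t_max - t_min = 4.47 - 0.53 = 3.940
L(3,1) = 33, L_eff = 33/255 = 0.129412
t(3,1) = 4.47 - 3.940·0.129412 = 3.960
Σt over all 8·4 pixels = 1098209/12750 ≈ 86.1340392
V = pitch²·Σt = 1.57²·1098209/12750 = 212.312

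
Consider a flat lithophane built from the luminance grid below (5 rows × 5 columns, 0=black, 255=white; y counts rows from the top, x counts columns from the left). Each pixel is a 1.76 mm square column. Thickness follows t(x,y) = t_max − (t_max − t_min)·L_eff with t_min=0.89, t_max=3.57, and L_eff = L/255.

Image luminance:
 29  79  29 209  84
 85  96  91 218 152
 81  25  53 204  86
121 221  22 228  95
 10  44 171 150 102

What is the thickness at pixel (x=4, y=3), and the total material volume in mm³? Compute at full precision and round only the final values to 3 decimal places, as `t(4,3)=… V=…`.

span = t_max - t_min = 3.57 - 0.89 = 2.680
L(4,3) = 95, L_eff = 95/255 = 0.372549
t(4,3) = 3.57 - 2.680·0.372549 = 2.572
Σt over all 5·5 pixels = 103753/1700 ≈ 61.0311765
V = pitch²·Σt = 1.76²·103753/1700 = 189.050

t(4,3)=2.572 V=189.050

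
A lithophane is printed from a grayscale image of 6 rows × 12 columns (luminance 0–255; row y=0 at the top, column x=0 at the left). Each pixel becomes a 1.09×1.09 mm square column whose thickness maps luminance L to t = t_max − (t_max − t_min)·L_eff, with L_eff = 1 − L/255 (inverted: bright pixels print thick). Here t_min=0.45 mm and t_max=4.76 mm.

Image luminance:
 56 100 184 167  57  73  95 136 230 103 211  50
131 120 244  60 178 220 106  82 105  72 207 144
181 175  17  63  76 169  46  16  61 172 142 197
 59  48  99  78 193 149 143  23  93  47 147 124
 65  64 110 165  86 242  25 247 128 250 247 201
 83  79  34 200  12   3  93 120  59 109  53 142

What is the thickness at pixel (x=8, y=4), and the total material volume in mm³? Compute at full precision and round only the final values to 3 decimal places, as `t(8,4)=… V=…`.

t(8,4)=2.613 V=208.502

span = t_max - t_min = 4.76 - 0.45 = 4.310
L(8,4) = 128, L_eff = 1 - 128/255 = 0.498039 (inverted)
t(8,4) = 4.76 - 4.310·0.498039 = 2.613
Σt over all 6·12 pixels = 175.492
V = pitch²·Σt = 1.09²·175.492 = 208.502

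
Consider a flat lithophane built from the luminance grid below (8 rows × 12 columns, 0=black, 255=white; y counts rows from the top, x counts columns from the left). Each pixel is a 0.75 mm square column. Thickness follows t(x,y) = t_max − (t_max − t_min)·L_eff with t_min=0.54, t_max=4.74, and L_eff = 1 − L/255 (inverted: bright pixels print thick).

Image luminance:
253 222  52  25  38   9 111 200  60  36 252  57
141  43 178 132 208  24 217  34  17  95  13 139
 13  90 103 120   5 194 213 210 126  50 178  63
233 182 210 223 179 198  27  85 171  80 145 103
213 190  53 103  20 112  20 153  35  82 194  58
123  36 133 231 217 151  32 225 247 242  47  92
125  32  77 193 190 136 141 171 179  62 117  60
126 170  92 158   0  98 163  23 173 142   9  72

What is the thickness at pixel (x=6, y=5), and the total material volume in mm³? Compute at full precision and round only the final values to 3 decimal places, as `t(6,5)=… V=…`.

span = t_max - t_min = 4.74 - 0.54 = 4.200
L(6,5) = 32, L_eff = 1 - 32/255 = 0.874510 (inverted)
t(6,5) = 4.74 - 4.200·0.874510 = 1.067
Σt over all 8·12 pixels = 240.84
V = pitch²·Σt = 0.75²·240.84 = 135.473

t(6,5)=1.067 V=135.473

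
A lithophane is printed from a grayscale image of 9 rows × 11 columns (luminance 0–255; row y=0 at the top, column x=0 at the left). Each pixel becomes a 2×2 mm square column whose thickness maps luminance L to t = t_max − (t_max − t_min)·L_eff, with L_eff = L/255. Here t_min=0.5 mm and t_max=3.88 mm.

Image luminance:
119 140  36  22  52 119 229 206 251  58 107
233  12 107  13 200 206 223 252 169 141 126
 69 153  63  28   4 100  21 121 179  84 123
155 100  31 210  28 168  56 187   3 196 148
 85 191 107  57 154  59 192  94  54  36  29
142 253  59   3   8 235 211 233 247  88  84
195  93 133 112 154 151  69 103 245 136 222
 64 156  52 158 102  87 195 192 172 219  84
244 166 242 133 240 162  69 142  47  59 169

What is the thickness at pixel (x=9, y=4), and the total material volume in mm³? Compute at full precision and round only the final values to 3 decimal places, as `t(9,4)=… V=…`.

span = t_max - t_min = 3.88 - 0.5 = 3.380
L(9,4) = 36, L_eff = 36/255 = 0.141176
t(9,4) = 3.88 - 3.380·0.141176 = 3.403
Σt over all 9·11 pixels = 460341/2125 ≈ 216.6310588
V = pitch²·Σt = 2²·460341/2125 = 866.524

t(9,4)=3.403 V=866.524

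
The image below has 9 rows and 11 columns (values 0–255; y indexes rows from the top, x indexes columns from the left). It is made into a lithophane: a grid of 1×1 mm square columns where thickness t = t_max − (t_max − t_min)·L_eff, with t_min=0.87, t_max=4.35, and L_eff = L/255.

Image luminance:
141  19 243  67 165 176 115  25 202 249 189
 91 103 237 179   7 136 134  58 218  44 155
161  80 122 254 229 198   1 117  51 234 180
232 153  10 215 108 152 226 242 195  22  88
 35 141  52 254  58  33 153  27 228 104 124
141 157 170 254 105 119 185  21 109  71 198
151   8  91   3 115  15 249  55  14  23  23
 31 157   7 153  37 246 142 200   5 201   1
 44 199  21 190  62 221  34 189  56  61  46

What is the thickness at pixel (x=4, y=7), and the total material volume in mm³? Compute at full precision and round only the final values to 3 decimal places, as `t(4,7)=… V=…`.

span = t_max - t_min = 4.35 - 0.87 = 3.480
L(4,7) = 37, L_eff = 37/255 = 0.145098
t(4,7) = 4.35 - 3.480·0.145098 = 3.845
Σt over all 9·11 pixels = 2267133/8500 ≈ 266.7215294
V = pitch²·Σt = 1²·2267133/8500 = 266.722

t(4,7)=3.845 V=266.722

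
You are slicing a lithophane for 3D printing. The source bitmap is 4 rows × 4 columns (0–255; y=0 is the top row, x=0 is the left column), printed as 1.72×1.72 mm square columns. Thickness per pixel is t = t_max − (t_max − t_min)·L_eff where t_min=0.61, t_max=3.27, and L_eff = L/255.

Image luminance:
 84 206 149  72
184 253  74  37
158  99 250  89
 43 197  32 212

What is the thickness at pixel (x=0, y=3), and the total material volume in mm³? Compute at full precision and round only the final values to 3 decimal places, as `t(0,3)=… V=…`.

t(0,3)=2.821 V=88.774

span = t_max - t_min = 3.27 - 0.61 = 2.660
L(0,3) = 43, L_eff = 43/255 = 0.168627
t(0,3) = 3.27 - 2.660·0.168627 = 2.821
Σt over all 4·4 pixels = 127531/4250 ≈ 30.0072941
V = pitch²·Σt = 1.72²·127531/4250 = 88.774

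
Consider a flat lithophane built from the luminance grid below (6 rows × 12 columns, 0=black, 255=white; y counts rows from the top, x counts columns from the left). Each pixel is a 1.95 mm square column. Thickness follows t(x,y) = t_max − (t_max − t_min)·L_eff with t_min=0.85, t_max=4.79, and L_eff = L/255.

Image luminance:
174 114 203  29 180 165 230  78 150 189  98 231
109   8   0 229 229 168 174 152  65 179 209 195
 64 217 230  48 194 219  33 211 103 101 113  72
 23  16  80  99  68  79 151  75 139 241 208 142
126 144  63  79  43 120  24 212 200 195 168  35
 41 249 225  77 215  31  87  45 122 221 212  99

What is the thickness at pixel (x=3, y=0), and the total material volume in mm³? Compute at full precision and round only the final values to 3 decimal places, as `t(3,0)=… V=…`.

t(3,0)=4.342 V=752.260

span = t_max - t_min = 4.79 - 0.85 = 3.940
L(3,0) = 29, L_eff = 29/255 = 0.113725
t(3,0) = 4.79 - 3.940·0.113725 = 4.342
Σt over all 6·12 pixels = 2522371/12750 ≈ 197.8330196
V = pitch²·Σt = 1.95²·2522371/12750 = 752.260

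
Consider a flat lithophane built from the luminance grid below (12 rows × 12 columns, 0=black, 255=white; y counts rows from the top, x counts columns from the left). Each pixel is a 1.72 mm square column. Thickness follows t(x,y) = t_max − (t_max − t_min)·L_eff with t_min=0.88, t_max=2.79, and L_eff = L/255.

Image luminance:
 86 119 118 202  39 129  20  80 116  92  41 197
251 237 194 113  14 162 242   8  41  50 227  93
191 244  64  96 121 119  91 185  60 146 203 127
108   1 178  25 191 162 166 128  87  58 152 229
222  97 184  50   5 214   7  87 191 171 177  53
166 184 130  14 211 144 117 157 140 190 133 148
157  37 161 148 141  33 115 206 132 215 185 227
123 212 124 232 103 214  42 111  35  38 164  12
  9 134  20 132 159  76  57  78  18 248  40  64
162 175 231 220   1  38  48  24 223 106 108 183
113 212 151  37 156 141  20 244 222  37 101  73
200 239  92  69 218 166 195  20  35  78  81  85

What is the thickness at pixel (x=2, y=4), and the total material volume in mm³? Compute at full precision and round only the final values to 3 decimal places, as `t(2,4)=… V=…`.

span = t_max - t_min = 2.79 - 0.88 = 1.910
L(2,4) = 184, L_eff = 184/255 = 0.721569
t(2,4) = 2.79 - 1.910·0.721569 = 1.412
Σt over all 12·12 pixels = 267.678
V = pitch²·Σt = 1.72²·267.678 = 791.899

t(2,4)=1.412 V=791.899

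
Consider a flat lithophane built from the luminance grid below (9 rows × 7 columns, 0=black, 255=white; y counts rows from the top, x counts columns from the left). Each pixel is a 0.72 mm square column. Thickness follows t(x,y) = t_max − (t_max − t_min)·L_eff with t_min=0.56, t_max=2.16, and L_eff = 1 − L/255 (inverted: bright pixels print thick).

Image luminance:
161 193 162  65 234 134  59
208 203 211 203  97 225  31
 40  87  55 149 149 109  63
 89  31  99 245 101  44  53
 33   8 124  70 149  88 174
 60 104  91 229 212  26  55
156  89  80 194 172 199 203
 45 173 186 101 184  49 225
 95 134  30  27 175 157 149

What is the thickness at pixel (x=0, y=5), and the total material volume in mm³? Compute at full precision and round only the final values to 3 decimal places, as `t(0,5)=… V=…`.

t(0,5)=0.936 V=43.485

span = t_max - t_min = 2.16 - 0.56 = 1.600
L(0,5) = 60, L_eff = 1 - 60/255 = 0.764706 (inverted)
t(0,5) = 2.16 - 1.600·0.764706 = 0.936
Σt over all 9·7 pixels = 1426/17 ≈ 83.8823529
V = pitch²·Σt = 0.72²·1426/17 = 43.485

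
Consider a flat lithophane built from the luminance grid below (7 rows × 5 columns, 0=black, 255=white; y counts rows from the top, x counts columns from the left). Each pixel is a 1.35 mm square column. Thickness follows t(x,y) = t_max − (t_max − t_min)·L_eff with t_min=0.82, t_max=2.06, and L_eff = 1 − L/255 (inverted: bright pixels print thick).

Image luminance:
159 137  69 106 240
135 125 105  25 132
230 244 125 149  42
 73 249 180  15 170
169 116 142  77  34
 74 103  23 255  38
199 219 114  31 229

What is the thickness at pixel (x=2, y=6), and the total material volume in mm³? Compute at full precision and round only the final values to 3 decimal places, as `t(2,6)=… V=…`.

span = t_max - t_min = 2.06 - 0.82 = 1.240
L(2,6) = 114, L_eff = 1 - 114/255 = 0.552941 (inverted)
t(2,6) = 2.06 - 1.240·0.552941 = 1.374
Σt over all 7·5 pixels = 215657/4250 ≈ 50.7428235
V = pitch²·Σt = 1.35²·215657/4250 = 92.479

t(2,6)=1.374 V=92.479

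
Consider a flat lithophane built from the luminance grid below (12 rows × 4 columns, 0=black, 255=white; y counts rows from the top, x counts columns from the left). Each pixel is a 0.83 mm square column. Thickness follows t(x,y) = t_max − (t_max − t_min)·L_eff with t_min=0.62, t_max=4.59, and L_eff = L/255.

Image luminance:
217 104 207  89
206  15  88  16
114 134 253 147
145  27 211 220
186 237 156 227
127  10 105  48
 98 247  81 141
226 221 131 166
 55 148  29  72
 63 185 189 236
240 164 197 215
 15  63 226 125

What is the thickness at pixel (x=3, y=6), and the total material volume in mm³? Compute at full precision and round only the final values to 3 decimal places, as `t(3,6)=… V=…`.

span = t_max - t_min = 4.59 - 0.62 = 3.970
L(3,6) = 141, L_eff = 141/255 = 0.552941
t(3,6) = 4.59 - 3.970·0.552941 = 2.395
Σt over all 12·4 pixels = 484971/4250 ≈ 114.1108235
V = pitch²·Σt = 0.83²·484971/4250 = 78.611

t(3,6)=2.395 V=78.611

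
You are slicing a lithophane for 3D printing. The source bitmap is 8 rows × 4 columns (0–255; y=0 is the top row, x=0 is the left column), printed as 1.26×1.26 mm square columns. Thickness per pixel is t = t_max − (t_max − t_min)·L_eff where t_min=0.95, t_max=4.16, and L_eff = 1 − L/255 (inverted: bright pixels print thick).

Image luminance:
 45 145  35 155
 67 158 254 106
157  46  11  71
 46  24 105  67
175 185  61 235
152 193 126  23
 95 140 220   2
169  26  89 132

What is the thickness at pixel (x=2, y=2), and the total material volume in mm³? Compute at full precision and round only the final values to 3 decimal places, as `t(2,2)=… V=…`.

t(2,2)=1.088 V=118.511

span = t_max - t_min = 4.16 - 0.95 = 3.210
L(2,2) = 11, L_eff = 1 - 11/255 = 0.956863 (inverted)
t(2,2) = 4.16 - 3.210·0.956863 = 1.088
Σt over all 8·4 pixels = 126901/1700 ≈ 74.6476471
V = pitch²·Σt = 1.26²·126901/1700 = 118.511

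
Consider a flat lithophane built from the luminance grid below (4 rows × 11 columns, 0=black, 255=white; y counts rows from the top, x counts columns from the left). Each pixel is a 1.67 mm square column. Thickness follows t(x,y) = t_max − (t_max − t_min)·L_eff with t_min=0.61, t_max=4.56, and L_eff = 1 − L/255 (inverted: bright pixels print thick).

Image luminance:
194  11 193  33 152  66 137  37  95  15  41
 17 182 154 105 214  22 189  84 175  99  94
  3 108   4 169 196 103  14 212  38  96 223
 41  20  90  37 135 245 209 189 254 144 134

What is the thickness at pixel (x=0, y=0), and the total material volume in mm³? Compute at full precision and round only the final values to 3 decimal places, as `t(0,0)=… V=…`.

t(0,0)=3.615 V=289.691

span = t_max - t_min = 4.56 - 0.61 = 3.950
L(0,0) = 194, L_eff = 1 - 194/255 = 0.239216 (inverted)
t(0,0) = 4.56 - 3.950·0.239216 = 3.615
Σt over all 4·11 pixels = 529751/5100 ≈ 103.8727451
V = pitch²·Σt = 1.67²·529751/5100 = 289.691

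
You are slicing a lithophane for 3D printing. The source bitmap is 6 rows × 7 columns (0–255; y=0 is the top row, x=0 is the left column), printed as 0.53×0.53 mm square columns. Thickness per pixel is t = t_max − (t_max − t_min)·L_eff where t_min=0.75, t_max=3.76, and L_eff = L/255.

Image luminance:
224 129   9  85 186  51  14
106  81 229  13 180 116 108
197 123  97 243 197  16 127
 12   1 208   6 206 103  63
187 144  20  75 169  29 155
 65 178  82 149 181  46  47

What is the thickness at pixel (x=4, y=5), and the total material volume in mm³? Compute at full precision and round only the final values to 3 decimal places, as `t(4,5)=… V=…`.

span = t_max - t_min = 3.76 - 0.75 = 3.010
L(4,5) = 181, L_eff = 181/255 = 0.709804
t(4,5) = 3.76 - 3.010·0.709804 = 1.623
Σt over all 6·7 pixels = 2625203/25500 ≈ 102.9491373
V = pitch²·Σt = 0.53²·2625203/25500 = 28.918

t(4,5)=1.623 V=28.918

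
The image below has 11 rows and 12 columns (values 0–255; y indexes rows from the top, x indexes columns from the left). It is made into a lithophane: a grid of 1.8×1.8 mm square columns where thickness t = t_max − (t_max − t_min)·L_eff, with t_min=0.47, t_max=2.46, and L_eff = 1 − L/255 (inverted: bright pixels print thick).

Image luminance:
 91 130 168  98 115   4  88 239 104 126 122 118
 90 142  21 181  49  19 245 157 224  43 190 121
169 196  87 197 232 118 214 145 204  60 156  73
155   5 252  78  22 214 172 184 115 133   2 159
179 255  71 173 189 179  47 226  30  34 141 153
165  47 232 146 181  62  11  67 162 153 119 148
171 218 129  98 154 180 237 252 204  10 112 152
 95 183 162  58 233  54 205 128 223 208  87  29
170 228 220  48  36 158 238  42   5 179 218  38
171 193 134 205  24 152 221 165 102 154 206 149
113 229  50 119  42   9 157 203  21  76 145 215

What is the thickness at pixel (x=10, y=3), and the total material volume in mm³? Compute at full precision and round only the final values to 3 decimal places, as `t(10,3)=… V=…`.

span = t_max - t_min = 2.46 - 0.47 = 1.990
L(10,3) = 2, L_eff = 1 - 2/255 = 0.992157 (inverted)
t(10,3) = 2.46 - 1.990·0.992157 = 0.486
Σt over all 11·12 pixels = 854501/4250 ≈ 201.0590588
V = pitch²·Σt = 1.8²·854501/4250 = 651.431

t(10,3)=0.486 V=651.431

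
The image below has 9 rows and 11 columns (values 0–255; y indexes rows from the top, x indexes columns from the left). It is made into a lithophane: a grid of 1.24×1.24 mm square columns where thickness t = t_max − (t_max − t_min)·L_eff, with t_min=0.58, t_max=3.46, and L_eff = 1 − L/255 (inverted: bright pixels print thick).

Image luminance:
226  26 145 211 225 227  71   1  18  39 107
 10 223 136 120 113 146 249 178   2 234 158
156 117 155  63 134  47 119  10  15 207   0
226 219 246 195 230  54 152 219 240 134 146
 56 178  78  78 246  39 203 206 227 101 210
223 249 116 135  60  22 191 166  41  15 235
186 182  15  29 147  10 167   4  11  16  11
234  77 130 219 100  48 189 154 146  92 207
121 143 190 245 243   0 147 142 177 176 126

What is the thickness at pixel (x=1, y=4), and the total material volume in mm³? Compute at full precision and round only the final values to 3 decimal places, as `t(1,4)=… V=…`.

span = t_max - t_min = 3.46 - 0.58 = 2.880
L(1,4) = 178, L_eff = 1 - 178/255 = 0.301961 (inverted)
t(1,4) = 3.46 - 2.880·0.301961 = 2.590
Σt over all 9·11 pixels = 873219/4250 ≈ 205.4632941
V = pitch²·Σt = 1.24²·873219/4250 = 315.920

t(1,4)=2.590 V=315.920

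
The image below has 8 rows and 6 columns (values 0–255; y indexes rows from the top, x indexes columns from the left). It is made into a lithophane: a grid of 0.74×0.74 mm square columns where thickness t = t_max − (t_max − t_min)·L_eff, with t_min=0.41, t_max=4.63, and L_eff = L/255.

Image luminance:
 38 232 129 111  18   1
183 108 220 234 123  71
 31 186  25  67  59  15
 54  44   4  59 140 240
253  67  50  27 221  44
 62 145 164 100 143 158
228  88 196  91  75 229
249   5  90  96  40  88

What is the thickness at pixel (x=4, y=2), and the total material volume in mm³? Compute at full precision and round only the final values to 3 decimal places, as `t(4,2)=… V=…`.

t(4,2)=3.654 V=73.660

span = t_max - t_min = 4.63 - 0.41 = 4.220
L(4,2) = 59, L_eff = 59/255 = 0.231373
t(4,2) = 4.63 - 4.220·0.231373 = 3.654
Σt over all 8·6 pixels = 571683/4250 ≈ 134.5136471
V = pitch²·Σt = 0.74²·571683/4250 = 73.660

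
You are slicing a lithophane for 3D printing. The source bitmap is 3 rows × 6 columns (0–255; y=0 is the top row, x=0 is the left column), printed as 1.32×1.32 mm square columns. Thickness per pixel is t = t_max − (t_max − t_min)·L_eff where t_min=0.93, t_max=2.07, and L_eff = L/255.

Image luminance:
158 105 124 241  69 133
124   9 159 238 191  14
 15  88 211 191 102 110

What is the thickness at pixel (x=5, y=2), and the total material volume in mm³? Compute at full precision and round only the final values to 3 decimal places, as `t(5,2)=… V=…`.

t(5,2)=1.578 V=47.146

span = t_max - t_min = 2.07 - 0.93 = 1.140
L(5,2) = 110, L_eff = 110/255 = 0.431373
t(5,2) = 2.07 - 1.140·0.431373 = 1.578
Σt over all 3·6 pixels = 114997/4250 ≈ 27.0581176
V = pitch²·Σt = 1.32²·114997/4250 = 47.146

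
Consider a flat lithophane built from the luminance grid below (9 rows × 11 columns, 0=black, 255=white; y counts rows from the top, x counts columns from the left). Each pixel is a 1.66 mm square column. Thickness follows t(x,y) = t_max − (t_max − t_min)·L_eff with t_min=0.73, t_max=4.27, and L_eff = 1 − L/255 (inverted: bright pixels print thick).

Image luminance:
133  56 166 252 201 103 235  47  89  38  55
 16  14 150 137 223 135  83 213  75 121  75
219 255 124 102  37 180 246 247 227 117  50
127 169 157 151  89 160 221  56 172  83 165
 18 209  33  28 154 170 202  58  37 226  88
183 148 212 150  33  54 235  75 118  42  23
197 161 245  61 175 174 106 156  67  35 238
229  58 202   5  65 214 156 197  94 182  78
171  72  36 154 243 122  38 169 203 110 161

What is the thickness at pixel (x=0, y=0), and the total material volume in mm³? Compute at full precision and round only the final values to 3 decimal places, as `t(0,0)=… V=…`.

span = t_max - t_min = 4.27 - 0.73 = 3.540
L(0,0) = 133, L_eff = 1 - 133/255 = 0.478431 (inverted)
t(0,0) = 4.27 - 3.540·0.478431 = 2.576
Σt over all 9·11 pixels = 2153133/8500 ≈ 253.3097647
V = pitch²·Σt = 1.66²·2153133/8500 = 698.020

t(0,0)=2.576 V=698.020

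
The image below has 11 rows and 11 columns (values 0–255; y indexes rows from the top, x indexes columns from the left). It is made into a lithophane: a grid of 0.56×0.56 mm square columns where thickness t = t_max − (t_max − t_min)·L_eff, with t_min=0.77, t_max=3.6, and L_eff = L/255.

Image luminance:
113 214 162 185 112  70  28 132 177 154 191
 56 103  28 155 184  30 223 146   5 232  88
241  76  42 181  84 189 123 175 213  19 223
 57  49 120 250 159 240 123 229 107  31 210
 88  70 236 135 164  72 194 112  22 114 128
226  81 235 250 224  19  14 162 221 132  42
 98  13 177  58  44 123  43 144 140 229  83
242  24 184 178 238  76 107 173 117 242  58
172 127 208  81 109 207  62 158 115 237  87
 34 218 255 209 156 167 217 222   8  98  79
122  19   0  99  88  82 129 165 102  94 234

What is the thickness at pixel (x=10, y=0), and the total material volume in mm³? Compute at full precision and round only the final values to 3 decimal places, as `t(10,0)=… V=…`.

t(10,0)=1.480 V=80.846

span = t_max - t_min = 3.6 - 0.77 = 2.830
L(10,0) = 191, L_eff = 191/255 = 0.749020
t(10,0) = 3.6 - 2.830·0.749020 = 1.480
Σt over all 11·11 pixels = 6573857/25500 ≈ 257.7983137
V = pitch²·Σt = 0.56²·6573857/25500 = 80.846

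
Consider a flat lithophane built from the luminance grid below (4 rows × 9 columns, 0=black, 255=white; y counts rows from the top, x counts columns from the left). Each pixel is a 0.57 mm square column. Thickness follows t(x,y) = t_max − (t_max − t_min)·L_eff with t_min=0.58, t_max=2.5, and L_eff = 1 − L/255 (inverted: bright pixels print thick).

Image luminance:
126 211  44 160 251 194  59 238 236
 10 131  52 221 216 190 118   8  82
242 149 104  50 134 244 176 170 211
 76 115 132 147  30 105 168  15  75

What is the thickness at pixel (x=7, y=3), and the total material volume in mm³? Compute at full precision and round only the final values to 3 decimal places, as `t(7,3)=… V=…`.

t(7,3)=0.693 V=18.746

span = t_max - t_min = 2.5 - 0.58 = 1.920
L(7,3) = 15, L_eff = 1 - 15/255 = 0.941176 (inverted)
t(7,3) = 2.5 - 1.920·0.941176 = 0.693
Σt over all 4·9 pixels = 24522/425 ≈ 57.6988235
V = pitch²·Σt = 0.57²·24522/425 = 18.746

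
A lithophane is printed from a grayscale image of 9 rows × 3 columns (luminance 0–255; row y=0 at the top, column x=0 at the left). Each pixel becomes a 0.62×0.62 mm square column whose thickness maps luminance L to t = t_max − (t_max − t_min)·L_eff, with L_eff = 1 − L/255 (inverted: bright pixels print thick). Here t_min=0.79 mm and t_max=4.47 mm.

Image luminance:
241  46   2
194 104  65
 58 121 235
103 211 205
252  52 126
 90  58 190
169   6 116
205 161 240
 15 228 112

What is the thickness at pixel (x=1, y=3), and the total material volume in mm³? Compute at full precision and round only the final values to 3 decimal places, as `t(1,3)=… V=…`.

span = t_max - t_min = 4.47 - 0.79 = 3.680
L(1,3) = 211, L_eff = 1 - 211/255 = 0.172549 (inverted)
t(1,3) = 4.47 - 3.680·0.172549 = 3.835
Σt over all 9·3 pixels = 374111/5100 ≈ 73.3550980
V = pitch²·Σt = 0.62²·374111/5100 = 28.198

t(1,3)=3.835 V=28.198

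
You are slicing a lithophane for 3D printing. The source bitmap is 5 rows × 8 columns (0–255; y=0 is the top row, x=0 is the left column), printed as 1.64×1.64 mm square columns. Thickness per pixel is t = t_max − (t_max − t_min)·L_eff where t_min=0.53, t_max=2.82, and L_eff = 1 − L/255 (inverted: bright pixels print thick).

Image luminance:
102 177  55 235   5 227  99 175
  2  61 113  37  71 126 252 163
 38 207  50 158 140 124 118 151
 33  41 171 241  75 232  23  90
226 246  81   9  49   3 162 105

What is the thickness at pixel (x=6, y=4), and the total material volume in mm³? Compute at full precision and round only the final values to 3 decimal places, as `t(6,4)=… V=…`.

span = t_max - t_min = 2.82 - 0.53 = 2.290
L(6,4) = 162, L_eff = 1 - 162/255 = 0.364706 (inverted)
t(6,4) = 2.82 - 2.290·0.364706 = 1.985
Σt over all 5·8 pixels = 1610717/25500 ≈ 63.1653725
V = pitch²·Σt = 1.64²·1610717/25500 = 169.890

t(6,4)=1.985 V=169.890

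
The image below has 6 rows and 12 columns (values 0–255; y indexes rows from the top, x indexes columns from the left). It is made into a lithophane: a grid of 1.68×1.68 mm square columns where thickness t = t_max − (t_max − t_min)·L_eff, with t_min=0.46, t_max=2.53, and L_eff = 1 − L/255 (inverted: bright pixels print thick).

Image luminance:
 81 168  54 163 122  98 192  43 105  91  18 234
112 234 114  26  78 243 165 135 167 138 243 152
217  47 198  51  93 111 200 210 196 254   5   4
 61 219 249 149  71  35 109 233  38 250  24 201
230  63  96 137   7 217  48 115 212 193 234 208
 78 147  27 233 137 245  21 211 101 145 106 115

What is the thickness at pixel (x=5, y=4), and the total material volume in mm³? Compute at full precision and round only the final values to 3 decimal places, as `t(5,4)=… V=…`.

span = t_max - t_min = 2.53 - 0.46 = 2.070
L(5,4) = 217, L_eff = 1 - 217/255 = 0.149020 (inverted)
t(5,4) = 2.53 - 2.070·0.149020 = 2.222
Σt over all 6·12 pixels = 952683/8500 ≈ 112.0803529
V = pitch²·Σt = 1.68²·952683/8500 = 316.336

t(5,4)=2.222 V=316.336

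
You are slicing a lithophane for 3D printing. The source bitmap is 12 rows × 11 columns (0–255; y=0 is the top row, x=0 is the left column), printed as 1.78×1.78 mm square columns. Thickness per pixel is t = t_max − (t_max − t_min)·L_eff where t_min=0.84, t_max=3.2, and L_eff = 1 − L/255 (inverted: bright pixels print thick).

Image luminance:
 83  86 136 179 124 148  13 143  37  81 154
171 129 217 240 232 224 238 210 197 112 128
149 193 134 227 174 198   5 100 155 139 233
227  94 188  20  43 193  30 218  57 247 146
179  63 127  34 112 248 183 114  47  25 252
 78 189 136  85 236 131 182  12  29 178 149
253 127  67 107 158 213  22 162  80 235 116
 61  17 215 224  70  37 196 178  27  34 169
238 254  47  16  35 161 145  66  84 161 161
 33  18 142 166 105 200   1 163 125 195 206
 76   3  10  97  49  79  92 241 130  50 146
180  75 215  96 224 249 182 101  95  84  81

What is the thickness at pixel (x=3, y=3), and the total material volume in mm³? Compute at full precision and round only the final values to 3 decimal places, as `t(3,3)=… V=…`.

span = t_max - t_min = 3.2 - 0.84 = 2.360
L(3,3) = 20, L_eff = 1 - 20/255 = 0.921569 (inverted)
t(3,3) = 3.2 - 2.360·0.921569 = 1.025
Σt over all 12·11 pixels = 575578/2125 ≈ 270.8602353
V = pitch²·Σt = 1.78²·575578/2125 = 858.194

t(3,3)=1.025 V=858.194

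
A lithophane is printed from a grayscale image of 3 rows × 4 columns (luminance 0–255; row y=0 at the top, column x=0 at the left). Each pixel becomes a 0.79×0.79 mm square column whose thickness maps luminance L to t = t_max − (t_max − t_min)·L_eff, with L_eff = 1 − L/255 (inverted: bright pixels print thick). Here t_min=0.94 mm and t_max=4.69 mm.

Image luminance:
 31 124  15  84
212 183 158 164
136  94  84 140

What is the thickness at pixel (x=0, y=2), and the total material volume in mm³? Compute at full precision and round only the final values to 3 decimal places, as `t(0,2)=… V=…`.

t(0,2)=2.940 V=20.118

span = t_max - t_min = 4.69 - 0.94 = 3.750
L(0,2) = 136, L_eff = 1 - 136/255 = 0.466667 (inverted)
t(0,2) = 4.69 - 3.750·0.466667 = 2.940
Σt over all 3·4 pixels = 54801/1700 ≈ 32.2358824
V = pitch²·Σt = 0.79²·54801/1700 = 20.118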